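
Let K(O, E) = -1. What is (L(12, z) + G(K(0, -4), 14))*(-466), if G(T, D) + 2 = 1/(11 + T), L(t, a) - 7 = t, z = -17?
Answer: -39843/5 ≈ -7968.6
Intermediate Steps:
L(t, a) = 7 + t
G(T, D) = -2 + 1/(11 + T)
(L(12, z) + G(K(0, -4), 14))*(-466) = ((7 + 12) + (-21 - 2*(-1))/(11 - 1))*(-466) = (19 + (-21 + 2)/10)*(-466) = (19 + (1/10)*(-19))*(-466) = (19 - 19/10)*(-466) = (171/10)*(-466) = -39843/5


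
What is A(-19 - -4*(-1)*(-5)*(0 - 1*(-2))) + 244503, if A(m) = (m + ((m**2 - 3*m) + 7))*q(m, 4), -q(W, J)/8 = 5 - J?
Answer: 241255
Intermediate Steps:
q(W, J) = -40 + 8*J (q(W, J) = -8*(5 - J) = -40 + 8*J)
A(m) = -56 - 8*m**2 + 16*m (A(m) = (m + ((m**2 - 3*m) + 7))*(-40 + 8*4) = (m + (7 + m**2 - 3*m))*(-40 + 32) = (7 + m**2 - 2*m)*(-8) = -56 - 8*m**2 + 16*m)
A(-19 - -4*(-1)*(-5)*(0 - 1*(-2))) + 244503 = (-56 - 8*(-19 - -4*(-1)*(-5)*(0 - 1*(-2)))**2 + 16*(-19 - -4*(-1)*(-5)*(0 - 1*(-2)))) + 244503 = (-56 - 8*(-19 - 4*(-5)*(0 + 2))**2 + 16*(-19 - 4*(-5)*(0 + 2))) + 244503 = (-56 - 8*(-19 - (-20)*2)**2 + 16*(-19 - (-20)*2)) + 244503 = (-56 - 8*(-19 - 1*(-40))**2 + 16*(-19 - 1*(-40))) + 244503 = (-56 - 8*(-19 + 40)**2 + 16*(-19 + 40)) + 244503 = (-56 - 8*21**2 + 16*21) + 244503 = (-56 - 8*441 + 336) + 244503 = (-56 - 3528 + 336) + 244503 = -3248 + 244503 = 241255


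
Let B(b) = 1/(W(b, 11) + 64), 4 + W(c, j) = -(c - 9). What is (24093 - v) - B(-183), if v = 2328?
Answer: 5484779/252 ≈ 21765.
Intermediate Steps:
W(c, j) = 5 - c (W(c, j) = -4 - (c - 9) = -4 - (-9 + c) = -4 + (9 - c) = 5 - c)
B(b) = 1/(69 - b) (B(b) = 1/((5 - b) + 64) = 1/(69 - b))
(24093 - v) - B(-183) = (24093 - 1*2328) - (-1)/(-69 - 183) = (24093 - 2328) - (-1)/(-252) = 21765 - (-1)*(-1)/252 = 21765 - 1*1/252 = 21765 - 1/252 = 5484779/252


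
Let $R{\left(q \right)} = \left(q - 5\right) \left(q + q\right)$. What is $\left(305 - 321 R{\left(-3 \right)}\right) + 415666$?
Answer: $400563$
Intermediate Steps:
$R{\left(q \right)} = 2 q \left(-5 + q\right)$ ($R{\left(q \right)} = \left(-5 + q\right) 2 q = 2 q \left(-5 + q\right)$)
$\left(305 - 321 R{\left(-3 \right)}\right) + 415666 = \left(305 - 321 \cdot 2 \left(-3\right) \left(-5 - 3\right)\right) + 415666 = \left(305 - 321 \cdot 2 \left(-3\right) \left(-8\right)\right) + 415666 = \left(305 - 15408\right) + 415666 = -15103 + 415666 = 400563$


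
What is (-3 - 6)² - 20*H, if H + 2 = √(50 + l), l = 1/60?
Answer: 121 - 2*√45015/3 ≈ -20.445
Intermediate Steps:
l = 1/60 ≈ 0.016667
H = -2 + √45015/30 (H = -2 + √(50 + 1/60) = -2 + √(3001/60) = -2 + √45015/30 ≈ 5.0722)
(-3 - 6)² - 20*H = (-3 - 6)² - 20*(-2 + √45015/30) = (-9)² + (40 - 2*√45015/3) = 81 + (40 - 2*√45015/3) = 121 - 2*√45015/3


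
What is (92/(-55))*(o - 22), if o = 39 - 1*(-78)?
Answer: -1748/11 ≈ -158.91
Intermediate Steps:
o = 117 (o = 39 + 78 = 117)
(92/(-55))*(o - 22) = (92/(-55))*(117 - 22) = (92*(-1/55))*95 = -92/55*95 = -1748/11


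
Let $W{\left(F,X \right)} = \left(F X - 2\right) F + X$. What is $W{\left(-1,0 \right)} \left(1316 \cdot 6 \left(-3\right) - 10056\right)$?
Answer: $-67488$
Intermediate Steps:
$W{\left(F,X \right)} = X + F \left(-2 + F X\right)$ ($W{\left(F,X \right)} = \left(-2 + F X\right) F + X = F \left(-2 + F X\right) + X = X + F \left(-2 + F X\right)$)
$W{\left(-1,0 \right)} \left(1316 \cdot 6 \left(-3\right) - 10056\right) = \left(0 - -2 + 0 \left(-1\right)^{2}\right) \left(1316 \cdot 6 \left(-3\right) - 10056\right) = \left(0 + 2 + 0 \cdot 1\right) \left(1316 \left(-18\right) - 10056\right) = \left(0 + 2 + 0\right) \left(-23688 - 10056\right) = 2 \left(-33744\right) = -67488$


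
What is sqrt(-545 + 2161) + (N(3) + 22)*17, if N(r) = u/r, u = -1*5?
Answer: 1037/3 + 4*sqrt(101) ≈ 385.87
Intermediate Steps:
u = -5
N(r) = -5/r
sqrt(-545 + 2161) + (N(3) + 22)*17 = sqrt(-545 + 2161) + (-5/3 + 22)*17 = sqrt(1616) + (-5*1/3 + 22)*17 = 4*sqrt(101) + (-5/3 + 22)*17 = 4*sqrt(101) + (61/3)*17 = 4*sqrt(101) + 1037/3 = 1037/3 + 4*sqrt(101)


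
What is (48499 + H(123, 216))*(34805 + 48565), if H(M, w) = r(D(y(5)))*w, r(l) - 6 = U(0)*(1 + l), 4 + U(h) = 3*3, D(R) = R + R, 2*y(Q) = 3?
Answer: 4511567550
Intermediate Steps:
y(Q) = 3/2 (y(Q) = (1/2)*3 = 3/2)
D(R) = 2*R
U(h) = 5 (U(h) = -4 + 3*3 = -4 + 9 = 5)
r(l) = 11 + 5*l (r(l) = 6 + 5*(1 + l) = 6 + (5 + 5*l) = 11 + 5*l)
H(M, w) = 26*w (H(M, w) = (11 + 5*(2*(3/2)))*w = (11 + 5*3)*w = (11 + 15)*w = 26*w)
(48499 + H(123, 216))*(34805 + 48565) = (48499 + 26*216)*(34805 + 48565) = (48499 + 5616)*83370 = 54115*83370 = 4511567550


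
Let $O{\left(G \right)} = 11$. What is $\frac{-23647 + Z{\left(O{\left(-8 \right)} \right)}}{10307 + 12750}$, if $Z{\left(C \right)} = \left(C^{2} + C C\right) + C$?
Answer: $- \frac{23394}{23057} \approx -1.0146$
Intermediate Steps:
$Z{\left(C \right)} = C + 2 C^{2}$ ($Z{\left(C \right)} = \left(C^{2} + C^{2}\right) + C = 2 C^{2} + C = C + 2 C^{2}$)
$\frac{-23647 + Z{\left(O{\left(-8 \right)} \right)}}{10307 + 12750} = \frac{-23647 + 11 \left(1 + 2 \cdot 11\right)}{10307 + 12750} = \frac{-23647 + 11 \left(1 + 22\right)}{23057} = \left(-23647 + 11 \cdot 23\right) \frac{1}{23057} = \left(-23647 + 253\right) \frac{1}{23057} = \left(-23394\right) \frac{1}{23057} = - \frac{23394}{23057}$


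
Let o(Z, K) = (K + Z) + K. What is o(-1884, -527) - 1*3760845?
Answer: -3763783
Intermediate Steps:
o(Z, K) = Z + 2*K
o(-1884, -527) - 1*3760845 = (-1884 + 2*(-527)) - 1*3760845 = (-1884 - 1054) - 3760845 = -2938 - 3760845 = -3763783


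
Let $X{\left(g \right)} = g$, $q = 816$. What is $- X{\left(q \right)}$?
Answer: $-816$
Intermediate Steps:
$- X{\left(q \right)} = \left(-1\right) 816 = -816$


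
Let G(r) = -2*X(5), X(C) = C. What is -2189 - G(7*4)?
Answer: -2179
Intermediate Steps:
G(r) = -10 (G(r) = -2*5 = -10)
-2189 - G(7*4) = -2189 - 1*(-10) = -2189 + 10 = -2179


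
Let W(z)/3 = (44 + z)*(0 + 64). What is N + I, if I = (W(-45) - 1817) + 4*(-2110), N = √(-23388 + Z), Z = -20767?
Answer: -10449 + I*√44155 ≈ -10449.0 + 210.13*I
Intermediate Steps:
W(z) = 8448 + 192*z (W(z) = 3*((44 + z)*(0 + 64)) = 3*((44 + z)*64) = 3*(2816 + 64*z) = 8448 + 192*z)
N = I*√44155 (N = √(-23388 - 20767) = √(-44155) = I*√44155 ≈ 210.13*I)
I = -10449 (I = ((8448 + 192*(-45)) - 1817) + 4*(-2110) = ((8448 - 8640) - 1817) - 8440 = (-192 - 1817) - 8440 = -2009 - 8440 = -10449)
N + I = I*√44155 - 10449 = -10449 + I*√44155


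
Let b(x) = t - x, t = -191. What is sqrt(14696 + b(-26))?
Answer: sqrt(14531) ≈ 120.54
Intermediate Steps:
b(x) = -191 - x
sqrt(14696 + b(-26)) = sqrt(14696 + (-191 - 1*(-26))) = sqrt(14696 + (-191 + 26)) = sqrt(14696 - 165) = sqrt(14531)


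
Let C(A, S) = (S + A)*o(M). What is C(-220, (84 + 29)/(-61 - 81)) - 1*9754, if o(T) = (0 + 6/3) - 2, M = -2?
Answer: -9754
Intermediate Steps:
o(T) = 0 (o(T) = (0 + 6*(⅓)) - 2 = (0 + 2) - 2 = 2 - 2 = 0)
C(A, S) = 0 (C(A, S) = (S + A)*0 = (A + S)*0 = 0)
C(-220, (84 + 29)/(-61 - 81)) - 1*9754 = 0 - 1*9754 = 0 - 9754 = -9754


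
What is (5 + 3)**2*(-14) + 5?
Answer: -891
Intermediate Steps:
(5 + 3)**2*(-14) + 5 = 8**2*(-14) + 5 = 64*(-14) + 5 = -896 + 5 = -891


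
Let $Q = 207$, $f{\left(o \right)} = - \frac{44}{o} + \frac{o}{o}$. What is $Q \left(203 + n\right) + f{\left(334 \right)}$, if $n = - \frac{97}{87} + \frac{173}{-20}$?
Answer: $\frac{3874450867}{96860} \approx 40001.0$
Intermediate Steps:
$f{\left(o \right)} = 1 - \frac{44}{o}$ ($f{\left(o \right)} = - \frac{44}{o} + 1 = 1 - \frac{44}{o}$)
$n = - \frac{16991}{1740}$ ($n = \left(-97\right) \frac{1}{87} + 173 \left(- \frac{1}{20}\right) = - \frac{97}{87} - \frac{173}{20} = - \frac{16991}{1740} \approx -9.7649$)
$Q \left(203 + n\right) + f{\left(334 \right)} = 207 \left(203 - \frac{16991}{1740}\right) + \frac{-44 + 334}{334} = 207 \cdot \frac{336229}{1740} + \frac{1}{334} \cdot 290 = \frac{23199801}{580} + \frac{145}{167} = \frac{3874450867}{96860}$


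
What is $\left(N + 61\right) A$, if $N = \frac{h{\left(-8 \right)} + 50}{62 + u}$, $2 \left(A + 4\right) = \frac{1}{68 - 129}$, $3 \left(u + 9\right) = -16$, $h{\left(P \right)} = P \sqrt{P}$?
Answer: $- \frac{4338897}{17446} + \frac{11736 i \sqrt{2}}{8723} \approx -248.7 + 1.9027 i$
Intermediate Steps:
$h{\left(P \right)} = P^{\frac{3}{2}}$
$u = - \frac{43}{3}$ ($u = -9 + \frac{1}{3} \left(-16\right) = -9 - \frac{16}{3} = - \frac{43}{3} \approx -14.333$)
$A = - \frac{489}{122}$ ($A = -4 + \frac{1}{2 \left(68 - 129\right)} = -4 + \frac{1}{2 \left(-61\right)} = -4 + \frac{1}{2} \left(- \frac{1}{61}\right) = -4 - \frac{1}{122} = - \frac{489}{122} \approx -4.0082$)
$N = \frac{150}{143} - \frac{48 i \sqrt{2}}{143}$ ($N = \frac{\left(-8\right)^{\frac{3}{2}} + 50}{62 - \frac{43}{3}} = \frac{- 16 i \sqrt{2} + 50}{\frac{143}{3}} = \left(50 - 16 i \sqrt{2}\right) \frac{3}{143} = \frac{150}{143} - \frac{48 i \sqrt{2}}{143} \approx 1.049 - 0.4747 i$)
$\left(N + 61\right) A = \left(\left(\frac{150}{143} - \frac{48 i \sqrt{2}}{143}\right) + 61\right) \left(- \frac{489}{122}\right) = \left(\frac{8873}{143} - \frac{48 i \sqrt{2}}{143}\right) \left(- \frac{489}{122}\right) = - \frac{4338897}{17446} + \frac{11736 i \sqrt{2}}{8723}$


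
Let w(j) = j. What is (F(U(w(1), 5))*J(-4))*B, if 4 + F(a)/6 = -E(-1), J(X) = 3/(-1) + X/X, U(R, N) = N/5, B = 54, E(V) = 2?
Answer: 3888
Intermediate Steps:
U(R, N) = N/5 (U(R, N) = N*(⅕) = N/5)
J(X) = -2 (J(X) = 3*(-1) + 1 = -3 + 1 = -2)
F(a) = -36 (F(a) = -24 + 6*(-1*2) = -24 + 6*(-2) = -24 - 12 = -36)
(F(U(w(1), 5))*J(-4))*B = -36*(-2)*54 = 72*54 = 3888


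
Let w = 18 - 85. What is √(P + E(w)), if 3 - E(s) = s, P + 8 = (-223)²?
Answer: √49791 ≈ 223.14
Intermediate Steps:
w = -67
P = 49721 (P = -8 + (-223)² = -8 + 49729 = 49721)
E(s) = 3 - s
√(P + E(w)) = √(49721 + (3 - 1*(-67))) = √(49721 + (3 + 67)) = √(49721 + 70) = √49791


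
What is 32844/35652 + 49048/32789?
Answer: 235465101/97416119 ≈ 2.4171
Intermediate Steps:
32844/35652 + 49048/32789 = 32844*(1/35652) + 49048*(1/32789) = 2737/2971 + 49048/32789 = 235465101/97416119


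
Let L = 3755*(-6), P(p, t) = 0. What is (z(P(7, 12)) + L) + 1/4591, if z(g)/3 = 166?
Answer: -101148911/4591 ≈ -22032.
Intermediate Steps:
z(g) = 498 (z(g) = 3*166 = 498)
L = -22530
(z(P(7, 12)) + L) + 1/4591 = (498 - 22530) + 1/4591 = -22032 + 1/4591 = -101148911/4591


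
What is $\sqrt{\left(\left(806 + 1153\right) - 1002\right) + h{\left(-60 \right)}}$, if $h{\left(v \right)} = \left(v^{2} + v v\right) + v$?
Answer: $\sqrt{8097} \approx 89.983$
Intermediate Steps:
$h{\left(v \right)} = v + 2 v^{2}$ ($h{\left(v \right)} = \left(v^{2} + v^{2}\right) + v = 2 v^{2} + v = v + 2 v^{2}$)
$\sqrt{\left(\left(806 + 1153\right) - 1002\right) + h{\left(-60 \right)}} = \sqrt{\left(\left(806 + 1153\right) - 1002\right) - 60 \left(1 + 2 \left(-60\right)\right)} = \sqrt{\left(1959 - 1002\right) - 60 \left(1 - 120\right)} = \sqrt{957 - -7140} = \sqrt{957 + 7140} = \sqrt{8097}$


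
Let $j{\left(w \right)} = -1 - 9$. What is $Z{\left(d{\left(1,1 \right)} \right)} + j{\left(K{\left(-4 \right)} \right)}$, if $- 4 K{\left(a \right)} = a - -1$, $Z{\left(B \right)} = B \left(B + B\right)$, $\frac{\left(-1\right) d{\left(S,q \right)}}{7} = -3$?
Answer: $872$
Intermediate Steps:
$d{\left(S,q \right)} = 21$ ($d{\left(S,q \right)} = \left(-7\right) \left(-3\right) = 21$)
$Z{\left(B \right)} = 2 B^{2}$ ($Z{\left(B \right)} = B 2 B = 2 B^{2}$)
$K{\left(a \right)} = - \frac{1}{4} - \frac{a}{4}$ ($K{\left(a \right)} = - \frac{a - -1}{4} = - \frac{a + 1}{4} = - \frac{1 + a}{4} = - \frac{1}{4} - \frac{a}{4}$)
$j{\left(w \right)} = -10$ ($j{\left(w \right)} = -1 - 9 = -10$)
$Z{\left(d{\left(1,1 \right)} \right)} + j{\left(K{\left(-4 \right)} \right)} = 2 \cdot 21^{2} - 10 = 2 \cdot 441 - 10 = 882 - 10 = 872$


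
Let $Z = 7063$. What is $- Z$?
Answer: $-7063$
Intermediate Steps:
$- Z = \left(-1\right) 7063 = -7063$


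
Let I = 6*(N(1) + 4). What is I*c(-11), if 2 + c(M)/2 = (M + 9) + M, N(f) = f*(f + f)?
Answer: -1080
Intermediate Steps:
N(f) = 2*f² (N(f) = f*(2*f) = 2*f²)
c(M) = 14 + 4*M (c(M) = -4 + 2*((M + 9) + M) = -4 + 2*((9 + M) + M) = -4 + 2*(9 + 2*M) = -4 + (18 + 4*M) = 14 + 4*M)
I = 36 (I = 6*(2*1² + 4) = 6*(2*1 + 4) = 6*(2 + 4) = 6*6 = 36)
I*c(-11) = 36*(14 + 4*(-11)) = 36*(14 - 44) = 36*(-30) = -1080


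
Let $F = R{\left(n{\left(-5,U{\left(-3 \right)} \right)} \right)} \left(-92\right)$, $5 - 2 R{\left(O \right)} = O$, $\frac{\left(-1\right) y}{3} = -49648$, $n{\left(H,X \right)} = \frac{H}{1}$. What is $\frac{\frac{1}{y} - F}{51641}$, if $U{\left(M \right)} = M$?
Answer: $\frac{68514241}{7691617104} \approx 0.0089076$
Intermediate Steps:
$n{\left(H,X \right)} = H$ ($n{\left(H,X \right)} = H 1 = H$)
$y = 148944$ ($y = \left(-3\right) \left(-49648\right) = 148944$)
$R{\left(O \right)} = \frac{5}{2} - \frac{O}{2}$
$F = -460$ ($F = \left(\frac{5}{2} - - \frac{5}{2}\right) \left(-92\right) = \left(\frac{5}{2} + \frac{5}{2}\right) \left(-92\right) = 5 \left(-92\right) = -460$)
$\frac{\frac{1}{y} - F}{51641} = \frac{\frac{1}{148944} - -460}{51641} = \left(\frac{1}{148944} + 460\right) \frac{1}{51641} = \frac{68514241}{148944} \cdot \frac{1}{51641} = \frac{68514241}{7691617104}$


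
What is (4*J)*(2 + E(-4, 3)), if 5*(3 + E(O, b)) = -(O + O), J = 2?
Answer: 24/5 ≈ 4.8000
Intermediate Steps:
E(O, b) = -3 - 2*O/5 (E(O, b) = -3 + (-(O + O))/5 = -3 + (-2*O)/5 = -3 - 2*O/5)
(4*J)*(2 + E(-4, 3)) = (4*2)*(2 + (-3 - ⅖*(-4))) = 8*(2 + (-3 + 8/5)) = 8*(2 - 7/5) = 8*(⅗) = 24/5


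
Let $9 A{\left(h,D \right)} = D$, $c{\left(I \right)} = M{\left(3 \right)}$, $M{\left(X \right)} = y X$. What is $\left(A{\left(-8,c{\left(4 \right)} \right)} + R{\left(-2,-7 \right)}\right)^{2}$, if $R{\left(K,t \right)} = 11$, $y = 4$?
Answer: $\frac{1369}{9} \approx 152.11$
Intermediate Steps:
$M{\left(X \right)} = 4 X$
$c{\left(I \right)} = 12$ ($c{\left(I \right)} = 4 \cdot 3 = 12$)
$A{\left(h,D \right)} = \frac{D}{9}$
$\left(A{\left(-8,c{\left(4 \right)} \right)} + R{\left(-2,-7 \right)}\right)^{2} = \left(\frac{1}{9} \cdot 12 + 11\right)^{2} = \left(\frac{4}{3} + 11\right)^{2} = \left(\frac{37}{3}\right)^{2} = \frac{1369}{9}$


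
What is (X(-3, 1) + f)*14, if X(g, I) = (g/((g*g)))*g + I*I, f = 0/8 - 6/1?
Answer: -56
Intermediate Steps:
f = -6 (f = 0*(⅛) - 6*1 = 0 - 6 = -6)
X(g, I) = 1 + I² (X(g, I) = (g/(g²))*g + I² = (g/g²)*g + I² = g/g + I² = 1 + I²)
(X(-3, 1) + f)*14 = ((1 + 1²) - 6)*14 = ((1 + 1) - 6)*14 = (2 - 6)*14 = -4*14 = -56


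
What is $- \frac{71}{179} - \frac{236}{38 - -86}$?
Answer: $- \frac{12762}{5549} \approx -2.2999$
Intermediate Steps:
$- \frac{71}{179} - \frac{236}{38 - -86} = \left(-71\right) \frac{1}{179} - \frac{236}{38 + 86} = - \frac{71}{179} - \frac{236}{124} = - \frac{71}{179} - \frac{59}{31} = - \frac{12762}{5549}$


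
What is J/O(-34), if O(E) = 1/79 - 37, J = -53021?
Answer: 4188659/2922 ≈ 1433.5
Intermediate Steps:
O(E) = -2922/79 (O(E) = 1/79 - 37 = -2922/79)
J/O(-34) = -53021/(-2922/79) = -53021*(-79/2922) = 4188659/2922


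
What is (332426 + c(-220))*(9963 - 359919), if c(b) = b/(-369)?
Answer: -4769721957976/41 ≈ -1.1633e+11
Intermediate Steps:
c(b) = -b/369 (c(b) = b*(-1/369) = -b/369)
(332426 + c(-220))*(9963 - 359919) = (332426 - 1/369*(-220))*(9963 - 359919) = (332426 + 220/369)*(-349956) = (122665414/369)*(-349956) = -4769721957976/41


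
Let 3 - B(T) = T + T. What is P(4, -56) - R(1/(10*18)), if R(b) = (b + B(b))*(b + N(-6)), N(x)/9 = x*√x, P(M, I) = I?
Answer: -1814939/32400 + 1617*I*√6/10 ≈ -56.017 + 396.08*I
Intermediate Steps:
B(T) = 3 - 2*T (B(T) = 3 - (T + T) = 3 - 2*T)
N(x) = 9*x^(3/2) (N(x) = 9*(x*√x) = 9*x^(3/2))
R(b) = (3 - b)*(b - 54*I*√6) (R(b) = (b + (3 - 2*b))*(b + 9*(-6)^(3/2)) = (3 - b)*(b + 9*(-6*I*√6)) = (3 - b)*(b - 54*I*√6))
P(4, -56) - R(1/(10*18)) = -56 - (-(1/(10*18))² + 3*(1/(10*18)) - 162*I*√6 + 54*I*(1/(10*18))*√6) = -56 - (-((⅒)*(1/18))² + 3*((⅒)*(1/18)) - 162*I*√6 + 54*I*((⅒)*(1/18))*√6) = -56 - (-(1/180)² + 3*(1/180) - 162*I*√6 + 54*I*(1/180)*√6) = -56 - (-1*1/32400 + 1/60 - 162*I*√6 + 3*I*√6/10) = -56 - (-1/32400 + 1/60 - 162*I*√6 + 3*I*√6/10) = -56 - (539/32400 - 1617*I*√6/10) = -56 + (-539/32400 + 1617*I*√6/10) = -1814939/32400 + 1617*I*√6/10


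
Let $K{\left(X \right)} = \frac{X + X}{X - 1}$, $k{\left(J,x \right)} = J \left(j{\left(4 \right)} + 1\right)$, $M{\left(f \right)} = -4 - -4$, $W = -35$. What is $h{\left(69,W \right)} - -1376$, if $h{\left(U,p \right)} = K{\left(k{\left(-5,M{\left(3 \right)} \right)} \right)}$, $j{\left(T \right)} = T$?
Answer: $\frac{17913}{13} \approx 1377.9$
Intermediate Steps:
$M{\left(f \right)} = 0$ ($M{\left(f \right)} = -4 + 4 = 0$)
$k{\left(J,x \right)} = 5 J$ ($k{\left(J,x \right)} = J \left(4 + 1\right) = J 5 = 5 J$)
$K{\left(X \right)} = \frac{2 X}{-1 + X}$
$h{\left(U,p \right)} = \frac{25}{13}$ ($h{\left(U,p \right)} = \frac{2 \cdot 5 \left(-5\right)}{-1 + 5 \left(-5\right)} = 2 \left(-25\right) \frac{1}{-1 - 25} = 2 \left(-25\right) \frac{1}{-26} = 2 \left(-25\right) \left(- \frac{1}{26}\right) = \frac{25}{13}$)
$h{\left(69,W \right)} - -1376 = \frac{25}{13} - -1376 = \frac{25}{13} + 1376 = \frac{17913}{13}$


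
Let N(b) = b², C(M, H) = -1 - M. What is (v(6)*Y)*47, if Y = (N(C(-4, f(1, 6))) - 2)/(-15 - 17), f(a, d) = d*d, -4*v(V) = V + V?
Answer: 987/32 ≈ 30.844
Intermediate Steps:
v(V) = -V/2 (v(V) = -(V + V)/4 = -V/2)
f(a, d) = d²
Y = -7/32 (Y = ((-1 - 1*(-4))² - 2)/(-15 - 17) = ((-1 + 4)² - 2)/(-32) = (3² - 2)*(-1/32) = (9 - 2)*(-1/32) = 7*(-1/32) = -7/32 ≈ -0.21875)
(v(6)*Y)*47 = (-½*6*(-7/32))*47 = -3*(-7/32)*47 = (21/32)*47 = 987/32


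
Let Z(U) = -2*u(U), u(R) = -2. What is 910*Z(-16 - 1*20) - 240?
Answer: 3400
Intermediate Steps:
Z(U) = 4 (Z(U) = -2*(-2) = 4)
910*Z(-16 - 1*20) - 240 = 910*4 - 240 = 3640 - 240 = 3400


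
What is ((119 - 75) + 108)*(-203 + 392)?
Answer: 28728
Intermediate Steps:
((119 - 75) + 108)*(-203 + 392) = (44 + 108)*189 = 152*189 = 28728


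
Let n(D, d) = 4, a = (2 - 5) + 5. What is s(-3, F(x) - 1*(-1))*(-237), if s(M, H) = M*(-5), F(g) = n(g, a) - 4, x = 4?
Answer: -3555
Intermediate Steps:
a = 2 (a = -3 + 5 = 2)
F(g) = 0 (F(g) = 4 - 4 = 0)
s(M, H) = -5*M
s(-3, F(x) - 1*(-1))*(-237) = -5*(-3)*(-237) = 15*(-237) = -3555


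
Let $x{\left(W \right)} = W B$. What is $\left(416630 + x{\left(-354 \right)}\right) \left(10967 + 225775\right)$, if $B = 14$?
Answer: $97460526108$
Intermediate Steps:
$x{\left(W \right)} = 14 W$ ($x{\left(W \right)} = W 14 = 14 W$)
$\left(416630 + x{\left(-354 \right)}\right) \left(10967 + 225775\right) = \left(416630 + 14 \left(-354\right)\right) \left(10967 + 225775\right) = \left(416630 - 4956\right) 236742 = 411674 \cdot 236742 = 97460526108$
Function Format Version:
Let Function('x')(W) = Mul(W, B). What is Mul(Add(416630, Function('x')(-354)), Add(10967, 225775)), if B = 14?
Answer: 97460526108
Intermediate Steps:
Function('x')(W) = Mul(14, W) (Function('x')(W) = Mul(W, 14) = Mul(14, W))
Mul(Add(416630, Function('x')(-354)), Add(10967, 225775)) = Mul(Add(416630, Mul(14, -354)), Add(10967, 225775)) = Mul(Add(416630, -4956), 236742) = Mul(411674, 236742) = 97460526108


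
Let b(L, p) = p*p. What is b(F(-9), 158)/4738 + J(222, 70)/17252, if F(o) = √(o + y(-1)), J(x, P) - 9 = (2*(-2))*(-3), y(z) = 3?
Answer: 215389213/40869988 ≈ 5.2701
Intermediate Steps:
J(x, P) = 21 (J(x, P) = 9 + (2*(-2))*(-3) = 9 - 4*(-3) = 9 + 12 = 21)
F(o) = √(3 + o) (F(o) = √(o + 3) = √(3 + o))
b(L, p) = p²
b(F(-9), 158)/4738 + J(222, 70)/17252 = 158²/4738 + 21/17252 = 24964*(1/4738) + 21*(1/17252) = 12482/2369 + 21/17252 = 215389213/40869988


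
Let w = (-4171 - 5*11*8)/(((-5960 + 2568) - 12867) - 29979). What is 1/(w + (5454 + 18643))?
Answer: 46238/1114201697 ≈ 4.1499e-5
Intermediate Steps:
w = 4611/46238 (w = (-4171 - 55*8)/((-3392 - 12867) - 29979) = (-4171 - 440)/(-16259 - 29979) = -4611/(-46238) = -4611*(-1/46238) = 4611/46238 ≈ 0.099723)
1/(w + (5454 + 18643)) = 1/(4611/46238 + (5454 + 18643)) = 1/(4611/46238 + 24097) = 1/(1114201697/46238) = 46238/1114201697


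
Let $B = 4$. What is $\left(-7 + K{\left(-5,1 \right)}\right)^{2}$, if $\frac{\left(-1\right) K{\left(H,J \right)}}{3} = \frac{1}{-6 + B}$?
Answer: $\frac{121}{4} \approx 30.25$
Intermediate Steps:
$K{\left(H,J \right)} = \frac{3}{2}$ ($K{\left(H,J \right)} = - \frac{3}{-6 + 4} = - \frac{3}{-2} = \left(-3\right) \left(- \frac{1}{2}\right) = \frac{3}{2}$)
$\left(-7 + K{\left(-5,1 \right)}\right)^{2} = \left(-7 + \frac{3}{2}\right)^{2} = \left(- \frac{11}{2}\right)^{2} = \frac{121}{4}$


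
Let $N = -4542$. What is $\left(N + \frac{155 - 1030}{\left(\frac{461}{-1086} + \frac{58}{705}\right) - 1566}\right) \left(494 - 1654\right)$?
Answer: $\frac{701963918481760}{133248733} \approx 5.2681 \cdot 10^{6}$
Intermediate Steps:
$\left(N + \frac{155 - 1030}{\left(\frac{461}{-1086} + \frac{58}{705}\right) - 1566}\right) \left(494 - 1654\right) = \left(-4542 + \frac{155 - 1030}{\left(\frac{461}{-1086} + \frac{58}{705}\right) - 1566}\right) \left(494 - 1654\right) = \left(-4542 - \frac{875}{\left(461 \left(- \frac{1}{1086}\right) + 58 \cdot \frac{1}{705}\right) - 1566}\right) \left(-1160\right) = \left(-4542 - \frac{875}{\left(- \frac{461}{1086} + \frac{58}{705}\right) - 1566}\right) \left(-1160\right) = \left(-4542 - \frac{875}{- \frac{29113}{85070} - 1566}\right) \left(-1160\right) = \left(-4542 - \frac{875}{- \frac{133248733}{85070}}\right) \left(-1160\right) = \left(-4542 - - \frac{74436250}{133248733}\right) \left(-1160\right) = \left(-4542 + \frac{74436250}{133248733}\right) \left(-1160\right) = \left(- \frac{605141309036}{133248733}\right) \left(-1160\right) = \frac{701963918481760}{133248733}$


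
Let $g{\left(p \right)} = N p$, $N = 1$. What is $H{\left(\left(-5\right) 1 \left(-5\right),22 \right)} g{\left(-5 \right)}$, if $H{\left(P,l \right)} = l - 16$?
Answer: $-30$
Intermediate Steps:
$H{\left(P,l \right)} = -16 + l$
$g{\left(p \right)} = p$ ($g{\left(p \right)} = 1 p = p$)
$H{\left(\left(-5\right) 1 \left(-5\right),22 \right)} g{\left(-5 \right)} = \left(-16 + 22\right) \left(-5\right) = 6 \left(-5\right) = -30$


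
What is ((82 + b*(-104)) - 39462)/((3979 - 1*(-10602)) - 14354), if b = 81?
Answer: -47804/227 ≈ -210.59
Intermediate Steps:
((82 + b*(-104)) - 39462)/((3979 - 1*(-10602)) - 14354) = ((82 + 81*(-104)) - 39462)/((3979 - 1*(-10602)) - 14354) = ((82 - 8424) - 39462)/((3979 + 10602) - 14354) = (-8342 - 39462)/(14581 - 14354) = -47804/227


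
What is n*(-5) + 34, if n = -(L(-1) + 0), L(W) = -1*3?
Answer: 19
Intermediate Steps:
L(W) = -3
n = 3 (n = -(-3 + 0) = -1*(-3) = 3)
n*(-5) + 34 = 3*(-5) + 34 = -15 + 34 = 19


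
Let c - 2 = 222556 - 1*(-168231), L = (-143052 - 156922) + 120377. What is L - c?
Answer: -570386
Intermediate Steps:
L = -179597 (L = -299974 + 120377 = -179597)
c = 390789 (c = 2 + (222556 - 1*(-168231)) = 2 + (222556 + 168231) = 2 + 390787 = 390789)
L - c = -179597 - 1*390789 = -179597 - 390789 = -570386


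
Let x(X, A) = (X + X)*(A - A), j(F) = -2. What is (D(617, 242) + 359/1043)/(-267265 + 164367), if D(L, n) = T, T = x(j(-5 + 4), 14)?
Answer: -359/107322614 ≈ -3.3451e-6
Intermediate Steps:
x(X, A) = 0 (x(X, A) = (2*X)*0 = 0)
T = 0
D(L, n) = 0
(D(617, 242) + 359/1043)/(-267265 + 164367) = (0 + 359/1043)/(-267265 + 164367) = (0 + 359*(1/1043))/(-102898) = (0 + 359/1043)*(-1/102898) = (359/1043)*(-1/102898) = -359/107322614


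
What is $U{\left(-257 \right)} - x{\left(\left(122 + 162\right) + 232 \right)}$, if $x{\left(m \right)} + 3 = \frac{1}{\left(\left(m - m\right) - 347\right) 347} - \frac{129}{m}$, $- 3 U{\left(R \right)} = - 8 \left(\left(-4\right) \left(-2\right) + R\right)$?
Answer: $- \frac{318240983}{481636} \approx -660.75$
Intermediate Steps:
$U{\left(R \right)} = \frac{64}{3} + \frac{8 R}{3}$ ($U{\left(R \right)} = - \frac{\left(-8\right) \left(\left(-4\right) \left(-2\right) + R\right)}{3} = - \frac{\left(-8\right) \left(8 + R\right)}{3} = - \frac{-64 - 8 R}{3} = \frac{64}{3} + \frac{8 R}{3}$)
$x{\left(m \right)} = - \frac{361228}{120409} - \frac{129}{m}$ ($x{\left(m \right)} = -3 + \left(\frac{1}{\left(\left(m - m\right) - 347\right) 347} - \frac{129}{m}\right) = -3 + \left(\frac{1}{0 - 347} \cdot \frac{1}{347} - \frac{129}{m}\right) = -3 + \left(\frac{1}{-347} \cdot \frac{1}{347} - \frac{129}{m}\right) = -3 - \left(\frac{1}{120409} + \frac{129}{m}\right) = - \frac{361228}{120409} - \frac{129}{m}$)
$U{\left(-257 \right)} - x{\left(\left(122 + 162\right) + 232 \right)} = \left(\frac{64}{3} + \frac{8}{3} \left(-257\right)\right) - \left(- \frac{361228}{120409} - \frac{129}{\left(122 + 162\right) + 232}\right) = \left(\frac{64}{3} - \frac{2056}{3}\right) - \left(- \frac{361228}{120409} - \frac{129}{284 + 232}\right) = -664 - \left(- \frac{361228}{120409} - \frac{129}{516}\right) = -664 - \left(- \frac{361228}{120409} - \frac{1}{4}\right) = -664 - - \frac{1565321}{481636} = -664 + \frac{1565321}{481636} = - \frac{318240983}{481636}$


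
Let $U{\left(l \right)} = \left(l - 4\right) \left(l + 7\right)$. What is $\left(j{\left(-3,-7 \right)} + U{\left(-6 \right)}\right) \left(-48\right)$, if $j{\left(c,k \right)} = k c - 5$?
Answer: $-288$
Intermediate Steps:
$j{\left(c,k \right)} = -5 + c k$ ($j{\left(c,k \right)} = c k - 5 = -5 + c k$)
$U{\left(l \right)} = \left(-4 + l\right) \left(7 + l\right)$
$\left(j{\left(-3,-7 \right)} + U{\left(-6 \right)}\right) \left(-48\right) = \left(\left(-5 - -21\right) + \left(-28 + \left(-6\right)^{2} + 3 \left(-6\right)\right)\right) \left(-48\right) = \left(\left(-5 + 21\right) - 10\right) \left(-48\right) = \left(16 - 10\right) \left(-48\right) = 6 \left(-48\right) = -288$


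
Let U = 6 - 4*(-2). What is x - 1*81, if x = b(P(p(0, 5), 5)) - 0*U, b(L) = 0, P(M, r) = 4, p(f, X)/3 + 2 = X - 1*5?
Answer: -81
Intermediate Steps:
p(f, X) = -21 + 3*X (p(f, X) = -6 + 3*(X - 1*5) = -6 + 3*(X - 5) = -6 + 3*(-5 + X) = -6 + (-15 + 3*X) = -21 + 3*X)
U = 14 (U = 6 + 8 = 14)
x = 0 (x = 0 - 0*14 = 0 - 7*0 = 0 + 0 = 0)
x - 1*81 = 0 - 1*81 = 0 - 81 = -81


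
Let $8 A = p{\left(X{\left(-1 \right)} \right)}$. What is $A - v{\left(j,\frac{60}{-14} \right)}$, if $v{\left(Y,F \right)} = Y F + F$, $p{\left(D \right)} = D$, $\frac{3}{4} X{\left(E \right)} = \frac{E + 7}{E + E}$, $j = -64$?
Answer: $- \frac{541}{2} \approx -270.5$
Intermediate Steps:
$X{\left(E \right)} = \frac{2 \left(7 + E\right)}{3 E}$ ($X{\left(E \right)} = \frac{4 \frac{E + 7}{E + E}}{3} = \frac{4 \frac{7 + E}{2 E}}{3} = \frac{2 \left(7 + E\right)}{3 E}$)
$v{\left(Y,F \right)} = F + F Y$ ($v{\left(Y,F \right)} = F Y + F = F + F Y$)
$A = - \frac{1}{2}$ ($A = \frac{\frac{2}{3} \frac{1}{-1} \left(7 - 1\right)}{8} = \frac{\frac{2}{3} \left(-1\right) 6}{8} = \frac{1}{8} \left(-4\right) = - \frac{1}{2} \approx -0.5$)
$A - v{\left(j,\frac{60}{-14} \right)} = - \frac{1}{2} - \frac{60}{-14} \left(1 - 64\right) = - \frac{1}{2} - 60 \left(- \frac{1}{14}\right) \left(-63\right) = - \frac{1}{2} - \left(- \frac{30}{7}\right) \left(-63\right) = - \frac{1}{2} - 270 = - \frac{541}{2}$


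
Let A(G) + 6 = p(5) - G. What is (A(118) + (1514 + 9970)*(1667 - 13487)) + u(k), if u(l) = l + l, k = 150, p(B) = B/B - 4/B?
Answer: -678703519/5 ≈ -1.3574e+8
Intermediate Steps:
p(B) = 1 - 4/B
A(G) = -29/5 - G (A(G) = -6 + ((-4 + 5)/5 - G) = -6 + ((1/5)*1 - G) = -6 + (1/5 - G) = -29/5 - G)
u(l) = 2*l
(A(118) + (1514 + 9970)*(1667 - 13487)) + u(k) = ((-29/5 - 1*118) + (1514 + 9970)*(1667 - 13487)) + 2*150 = ((-29/5 - 118) + 11484*(-11820)) + 300 = (-619/5 - 135740880) + 300 = -678705019/5 + 300 = -678703519/5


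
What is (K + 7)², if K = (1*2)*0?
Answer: 49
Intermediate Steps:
K = 0 (K = 2*0 = 0)
(K + 7)² = (0 + 7)² = 7² = 49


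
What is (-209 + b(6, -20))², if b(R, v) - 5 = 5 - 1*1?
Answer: 40000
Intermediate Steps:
b(R, v) = 9 (b(R, v) = 5 + (5 - 1*1) = 5 + (5 - 1) = 5 + 4 = 9)
(-209 + b(6, -20))² = (-209 + 9)² = (-200)² = 40000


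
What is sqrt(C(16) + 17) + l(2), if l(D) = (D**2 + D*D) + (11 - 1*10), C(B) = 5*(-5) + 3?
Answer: 9 + I*sqrt(5) ≈ 9.0 + 2.2361*I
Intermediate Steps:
C(B) = -22 (C(B) = -25 + 3 = -22)
l(D) = 1 + 2*D**2 (l(D) = (D**2 + D**2) + (11 - 10) = 2*D**2 + 1 = 1 + 2*D**2)
sqrt(C(16) + 17) + l(2) = sqrt(-22 + 17) + (1 + 2*2**2) = sqrt(-5) + (1 + 2*4) = I*sqrt(5) + (1 + 8) = I*sqrt(5) + 9 = 9 + I*sqrt(5)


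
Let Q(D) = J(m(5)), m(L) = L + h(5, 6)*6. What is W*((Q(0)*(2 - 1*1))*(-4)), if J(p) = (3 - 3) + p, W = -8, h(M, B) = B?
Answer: 1312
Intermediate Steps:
m(L) = 36 + L (m(L) = L + 6*6 = L + 36 = 36 + L)
J(p) = p (J(p) = 0 + p = p)
Q(D) = 41 (Q(D) = 36 + 5 = 41)
W*((Q(0)*(2 - 1*1))*(-4)) = -8*41*(2 - 1*1)*(-4) = -8*41*(2 - 1)*(-4) = -8*41*1*(-4) = -328*(-4) = -8*(-164) = 1312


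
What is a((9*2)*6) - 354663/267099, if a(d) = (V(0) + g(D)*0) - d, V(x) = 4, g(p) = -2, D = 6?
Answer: -9377653/89033 ≈ -105.33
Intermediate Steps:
a(d) = 4 - d (a(d) = (4 - 2*0) - d = (4 + 0) - d = 4 - d)
a((9*2)*6) - 354663/267099 = (4 - 9*2*6) - 354663/267099 = (4 - 18*6) - 354663*1/267099 = (4 - 1*108) - 118221/89033 = (4 - 108) - 118221/89033 = -104 - 118221/89033 = -9377653/89033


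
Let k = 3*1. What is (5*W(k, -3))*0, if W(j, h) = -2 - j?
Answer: 0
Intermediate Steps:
k = 3
(5*W(k, -3))*0 = (5*(-2 - 1*3))*0 = (5*(-2 - 3))*0 = (5*(-5))*0 = -25*0 = 0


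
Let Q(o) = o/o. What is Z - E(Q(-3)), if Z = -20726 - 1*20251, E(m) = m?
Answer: -40978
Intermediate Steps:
Q(o) = 1
Z = -40977 (Z = -20726 - 20251 = -40977)
Z - E(Q(-3)) = -40977 - 1*1 = -40977 - 1 = -40978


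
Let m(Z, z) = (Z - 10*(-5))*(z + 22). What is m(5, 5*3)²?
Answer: 4141225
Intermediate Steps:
m(Z, z) = (22 + z)*(50 + Z) (m(Z, z) = (Z + 50)*(22 + z) = (50 + Z)*(22 + z) = (22 + z)*(50 + Z))
m(5, 5*3)² = (1100 + 22*5 + 50*(5*3) + 5*(5*3))² = (1100 + 110 + 50*15 + 5*15)² = (1100 + 110 + 750 + 75)² = 2035² = 4141225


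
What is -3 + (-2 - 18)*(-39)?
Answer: 777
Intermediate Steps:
-3 + (-2 - 18)*(-39) = -3 - 20*(-39) = -3 + 780 = 777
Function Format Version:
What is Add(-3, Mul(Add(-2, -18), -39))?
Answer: 777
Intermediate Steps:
Add(-3, Mul(Add(-2, -18), -39)) = Add(-3, Mul(-20, -39)) = Add(-3, 780) = 777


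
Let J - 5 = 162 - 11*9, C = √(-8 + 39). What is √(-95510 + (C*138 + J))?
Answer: √(-95442 + 138*√31) ≈ 307.69*I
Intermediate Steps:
C = √31 ≈ 5.5678
J = 68 (J = 5 + (162 - 11*9) = 5 + (162 - 1*99) = 5 + (162 - 99) = 5 + 63 = 68)
√(-95510 + (C*138 + J)) = √(-95510 + (√31*138 + 68)) = √(-95510 + (138*√31 + 68)) = √(-95510 + (68 + 138*√31)) = √(-95442 + 138*√31)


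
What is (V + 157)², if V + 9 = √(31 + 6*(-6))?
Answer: (148 + I*√5)² ≈ 21899.0 + 661.88*I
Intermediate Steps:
V = -9 + I*√5 (V = -9 + √(31 + 6*(-6)) = -9 + √(31 - 36) = -9 + √(-5) = -9 + I*√5 ≈ -9.0 + 2.2361*I)
(V + 157)² = ((-9 + I*√5) + 157)² = (148 + I*√5)²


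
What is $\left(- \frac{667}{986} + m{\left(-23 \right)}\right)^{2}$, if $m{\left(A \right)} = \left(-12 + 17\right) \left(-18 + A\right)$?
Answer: $\frac{48902049}{1156} \approx 42303.0$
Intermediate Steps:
$m{\left(A \right)} = -90 + 5 A$ ($m{\left(A \right)} = 5 \left(-18 + A\right) = -90 + 5 A$)
$\left(- \frac{667}{986} + m{\left(-23 \right)}\right)^{2} = \left(- \frac{667}{986} + \left(-90 + 5 \left(-23\right)\right)\right)^{2} = \left(\left(-667\right) \frac{1}{986} - 205\right)^{2} = \left(- \frac{23}{34} - 205\right)^{2} = \left(- \frac{6993}{34}\right)^{2} = \frac{48902049}{1156}$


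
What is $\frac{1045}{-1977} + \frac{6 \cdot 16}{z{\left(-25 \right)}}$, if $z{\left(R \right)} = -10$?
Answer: $- \frac{100121}{9885} \approx -10.129$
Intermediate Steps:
$\frac{1045}{-1977} + \frac{6 \cdot 16}{z{\left(-25 \right)}} = \frac{1045}{-1977} + \frac{6 \cdot 16}{-10} = 1045 \left(- \frac{1}{1977}\right) + 96 \left(- \frac{1}{10}\right) = - \frac{1045}{1977} - \frac{48}{5} = - \frac{100121}{9885}$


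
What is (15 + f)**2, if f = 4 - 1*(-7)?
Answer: 676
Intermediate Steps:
f = 11 (f = 4 + 7 = 11)
(15 + f)**2 = (15 + 11)**2 = 26**2 = 676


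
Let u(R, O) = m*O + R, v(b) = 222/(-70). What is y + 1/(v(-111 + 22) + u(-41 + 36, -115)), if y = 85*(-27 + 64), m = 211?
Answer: 2671869310/849561 ≈ 3145.0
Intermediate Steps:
v(b) = -111/35 (v(b) = 222*(-1/70) = -111/35)
u(R, O) = R + 211*O (u(R, O) = 211*O + R = R + 211*O)
y = 3145 (y = 85*37 = 3145)
y + 1/(v(-111 + 22) + u(-41 + 36, -115)) = 3145 + 1/(-111/35 + ((-41 + 36) + 211*(-115))) = 3145 + 1/(-111/35 + (-5 - 24265)) = 3145 + 1/(-111/35 - 24270) = 3145 + 1/(-849561/35) = 3145 - 35/849561 = 2671869310/849561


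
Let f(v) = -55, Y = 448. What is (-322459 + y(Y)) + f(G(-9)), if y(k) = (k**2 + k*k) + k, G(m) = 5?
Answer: 79342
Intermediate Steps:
y(k) = k + 2*k**2 (y(k) = (k**2 + k**2) + k = 2*k**2 + k = k + 2*k**2)
(-322459 + y(Y)) + f(G(-9)) = (-322459 + 448*(1 + 2*448)) - 55 = (-322459 + 448*(1 + 896)) - 55 = (-322459 + 448*897) - 55 = (-322459 + 401856) - 55 = 79397 - 55 = 79342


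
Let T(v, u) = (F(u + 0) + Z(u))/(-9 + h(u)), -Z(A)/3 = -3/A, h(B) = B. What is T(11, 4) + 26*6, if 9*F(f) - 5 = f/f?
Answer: 1865/12 ≈ 155.42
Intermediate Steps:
F(f) = 2/3 (F(f) = 5/9 + (f/f)/9 = 5/9 + (1/9)*1 = 5/9 + 1/9 = 2/3)
Z(A) = 9/A (Z(A) = -(-9)/A = 9/A)
T(v, u) = (2/3 + 9/u)/(-9 + u)
T(11, 4) + 26*6 = (1/3)*(27 + 2*4)/(4*(-9 + 4)) + 26*6 = (1/3)*(1/4)*(27 + 8)/(-5) + 156 = (1/3)*(1/4)*(-1/5)*35 + 156 = -7/12 + 156 = 1865/12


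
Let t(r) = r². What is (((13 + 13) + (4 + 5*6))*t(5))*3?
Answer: 4500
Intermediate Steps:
(((13 + 13) + (4 + 5*6))*t(5))*3 = (((13 + 13) + (4 + 5*6))*5²)*3 = ((26 + (4 + 30))*25)*3 = ((26 + 34)*25)*3 = (60*25)*3 = 1500*3 = 4500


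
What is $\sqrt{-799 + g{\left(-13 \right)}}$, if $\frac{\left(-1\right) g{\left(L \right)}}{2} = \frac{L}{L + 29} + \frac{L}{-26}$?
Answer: $\frac{i \sqrt{12774}}{4} \approx 28.256 i$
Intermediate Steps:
$g{\left(L \right)} = \frac{L}{13} - \frac{2 L}{29 + L}$ ($g{\left(L \right)} = - 2 \left(\frac{L}{L + 29} + \frac{L}{-26}\right) = - 2 \left(\frac{L}{29 + L} + L \left(- \frac{1}{26}\right)\right) = - 2 \left(\frac{L}{29 + L} - \frac{L}{26}\right) = - 2 \left(- \frac{L}{26} + \frac{L}{29 + L}\right) = \frac{L}{13} - \frac{2 L}{29 + L}$)
$\sqrt{-799 + g{\left(-13 \right)}} = \sqrt{-799 + \frac{1}{13} \left(-13\right) \frac{1}{29 - 13} \left(3 - 13\right)} = \sqrt{-799 + \frac{1}{13} \left(-13\right) \frac{1}{16} \left(-10\right)} = \sqrt{-799 + \frac{5}{8}} = \sqrt{- \frac{6387}{8}} = \frac{i \sqrt{12774}}{4}$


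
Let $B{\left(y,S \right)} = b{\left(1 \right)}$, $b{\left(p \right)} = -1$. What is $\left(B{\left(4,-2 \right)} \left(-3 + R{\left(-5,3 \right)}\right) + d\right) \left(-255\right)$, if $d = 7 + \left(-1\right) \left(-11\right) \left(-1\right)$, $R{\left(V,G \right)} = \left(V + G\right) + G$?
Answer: $510$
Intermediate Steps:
$R{\left(V,G \right)} = V + 2 G$ ($R{\left(V,G \right)} = \left(G + V\right) + G = V + 2 G$)
$B{\left(y,S \right)} = -1$
$d = -4$ ($d = 7 + 11 \left(-1\right) = 7 - 11 = -4$)
$\left(B{\left(4,-2 \right)} \left(-3 + R{\left(-5,3 \right)}\right) + d\right) \left(-255\right) = \left(- (-3 + \left(-5 + 2 \cdot 3\right)) - 4\right) \left(-255\right) = \left(- (-3 + \left(-5 + 6\right)) - 4\right) \left(-255\right) = \left(- (-3 + 1) - 4\right) \left(-255\right) = \left(\left(-1\right) \left(-2\right) - 4\right) \left(-255\right) = \left(2 - 4\right) \left(-255\right) = \left(-2\right) \left(-255\right) = 510$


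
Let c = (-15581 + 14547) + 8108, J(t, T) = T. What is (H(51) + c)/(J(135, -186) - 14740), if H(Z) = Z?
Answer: -7125/14926 ≈ -0.47736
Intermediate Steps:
c = 7074 (c = -1034 + 8108 = 7074)
(H(51) + c)/(J(135, -186) - 14740) = (51 + 7074)/(-186 - 14740) = 7125/(-14926) = 7125*(-1/14926) = -7125/14926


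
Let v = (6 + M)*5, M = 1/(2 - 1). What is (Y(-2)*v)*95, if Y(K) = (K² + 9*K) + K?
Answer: -53200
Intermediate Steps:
M = 1 (M = 1/1 = 1)
v = 35 (v = (6 + 1)*5 = 7*5 = 35)
Y(K) = K² + 10*K
(Y(-2)*v)*95 = (-2*(10 - 2)*35)*95 = (-2*8*35)*95 = -16*35*95 = -560*95 = -53200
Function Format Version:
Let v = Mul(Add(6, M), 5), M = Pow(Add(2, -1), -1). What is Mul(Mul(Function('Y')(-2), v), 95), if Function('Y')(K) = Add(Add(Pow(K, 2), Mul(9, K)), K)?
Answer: -53200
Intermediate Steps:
M = 1 (M = Pow(1, -1) = 1)
v = 35 (v = Mul(Add(6, 1), 5) = Mul(7, 5) = 35)
Function('Y')(K) = Add(Pow(K, 2), Mul(10, K))
Mul(Mul(Function('Y')(-2), v), 95) = Mul(Mul(Mul(-2, Add(10, -2)), 35), 95) = Mul(Mul(Mul(-2, 8), 35), 95) = Mul(Mul(-16, 35), 95) = Mul(-560, 95) = -53200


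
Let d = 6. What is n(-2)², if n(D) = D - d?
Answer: 64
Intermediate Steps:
n(D) = -6 + D (n(D) = D - 1*6 = D - 6 = -6 + D)
n(-2)² = (-6 - 2)² = (-8)² = 64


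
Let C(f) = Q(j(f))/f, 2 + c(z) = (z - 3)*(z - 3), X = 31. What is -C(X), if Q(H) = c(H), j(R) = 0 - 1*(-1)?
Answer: -2/31 ≈ -0.064516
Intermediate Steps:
j(R) = 1 (j(R) = 0 + 1 = 1)
c(z) = -2 + (-3 + z)² (c(z) = -2 + (z - 3)*(z - 3) = -2 + (-3 + z)*(-3 + z) = -2 + (-3 + z)²)
Q(H) = -2 + (-3 + H)²
C(f) = 2/f (C(f) = (-2 + (-3 + 1)²)/f = (-2 + (-2)²)/f = (-2 + 4)/f = 2/f)
-C(X) = -2/31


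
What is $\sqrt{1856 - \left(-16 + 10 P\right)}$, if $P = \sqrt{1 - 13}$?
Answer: $2 \sqrt{468 - 5 i \sqrt{3}} \approx 43.268 - 0.4003 i$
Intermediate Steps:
$P = 2 i \sqrt{3}$ ($P = \sqrt{-12} = 2 i \sqrt{3} \approx 3.4641 i$)
$\sqrt{1856 - \left(-16 + 10 P\right)} = \sqrt{1856 + \left(- 10 \cdot 2 i \sqrt{3} + 16\right)} = \sqrt{1856 + \left(- 20 i \sqrt{3} + 16\right)} = \sqrt{1856 + \left(16 - 20 i \sqrt{3}\right)} = \sqrt{1872 - 20 i \sqrt{3}}$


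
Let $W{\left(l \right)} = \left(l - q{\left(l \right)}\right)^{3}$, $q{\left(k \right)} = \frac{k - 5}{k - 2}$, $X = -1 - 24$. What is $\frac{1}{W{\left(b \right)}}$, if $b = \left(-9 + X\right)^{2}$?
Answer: $\frac{1536800264}{2367916106788822617} \approx 6.4901 \cdot 10^{-10}$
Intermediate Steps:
$X = -25$ ($X = -1 - 24 = -25$)
$b = 1156$ ($b = \left(-9 - 25\right)^{2} = \left(-34\right)^{2} = 1156$)
$q{\left(k \right)} = \frac{-5 + k}{-2 + k}$
$W{\left(l \right)} = \left(l - \frac{-5 + l}{-2 + l}\right)^{3}$
$\frac{1}{W{\left(b \right)}} = \frac{1}{\frac{1}{\left(-2 + 1156\right)^{3}} \left(5 - 1156 + 1156 \left(-2 + 1156\right)\right)^{3}} = \frac{1}{\frac{1}{1536800264} \left(5 - 1156 + 1156 \cdot 1154\right)^{3}} = \frac{1}{\frac{1}{1536800264} \left(5 - 1156 + 1334024\right)^{3}} = \frac{1}{\frac{1}{1536800264} \cdot 1332873^{3}} = \frac{1}{\frac{1}{1536800264} \cdot 2367916106788822617} = \frac{1}{\frac{2367916106788822617}{1536800264}} = \frac{1536800264}{2367916106788822617}$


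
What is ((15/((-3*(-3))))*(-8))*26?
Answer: -1040/3 ≈ -346.67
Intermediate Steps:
((15/((-3*(-3))))*(-8))*26 = ((15/9)*(-8))*26 = ((15*(⅑))*(-8))*26 = ((5/3)*(-8))*26 = -40/3*26 = -1040/3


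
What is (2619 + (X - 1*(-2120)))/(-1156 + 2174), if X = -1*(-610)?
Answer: 5349/1018 ≈ 5.2544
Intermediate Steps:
X = 610
(2619 + (X - 1*(-2120)))/(-1156 + 2174) = (2619 + (610 - 1*(-2120)))/(-1156 + 2174) = (2619 + (610 + 2120))/1018 = (2619 + 2730)*(1/1018) = 5349*(1/1018) = 5349/1018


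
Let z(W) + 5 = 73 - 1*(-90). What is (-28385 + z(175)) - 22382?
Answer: -50609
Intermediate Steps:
z(W) = 158 (z(W) = -5 + (73 - 1*(-90)) = -5 + (73 + 90) = -5 + 163 = 158)
(-28385 + z(175)) - 22382 = (-28385 + 158) - 22382 = -28227 - 22382 = -50609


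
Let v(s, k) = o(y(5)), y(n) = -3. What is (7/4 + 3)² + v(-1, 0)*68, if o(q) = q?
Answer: -2903/16 ≈ -181.44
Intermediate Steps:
v(s, k) = -3
(7/4 + 3)² + v(-1, 0)*68 = (7/4 + 3)² - 3*68 = (7*(¼) + 3)² - 204 = (7/4 + 3)² - 204 = (19/4)² - 204 = 361/16 - 204 = -2903/16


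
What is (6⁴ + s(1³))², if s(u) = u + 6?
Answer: 1697809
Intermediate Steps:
s(u) = 6 + u
(6⁴ + s(1³))² = (6⁴ + (6 + 1³))² = (1296 + (6 + 1))² = (1296 + 7)² = 1303² = 1697809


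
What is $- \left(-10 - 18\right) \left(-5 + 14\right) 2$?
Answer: $504$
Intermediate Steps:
$- \left(-10 - 18\right) \left(-5 + 14\right) 2 = - \left(-10 - 18\right) 9 \cdot 2 = - \left(-28\right) 9 \cdot 2 = - \left(-252\right) 2 = \left(-1\right) \left(-504\right) = 504$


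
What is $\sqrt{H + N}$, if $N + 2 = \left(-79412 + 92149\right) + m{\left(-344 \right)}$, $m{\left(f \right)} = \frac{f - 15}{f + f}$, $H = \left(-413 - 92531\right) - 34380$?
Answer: $\frac{i \sqrt{3389985539}}{172} \approx 338.51 i$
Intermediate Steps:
$H = -127324$ ($H = -92944 - 34380 = -127324$)
$m{\left(f \right)} = \frac{-15 + f}{2 f}$
$N = \frac{8762039}{688}$ ($N = -2 + \left(\left(-79412 + 92149\right) + \frac{-15 - 344}{2 \left(-344\right)}\right) = -2 + \left(12737 + \frac{1}{2} \left(- \frac{1}{344}\right) \left(-359\right)\right) = -2 + \left(12737 + \frac{359}{688}\right) = -2 + \frac{8763415}{688} = \frac{8762039}{688} \approx 12736.0$)
$\sqrt{H + N} = \sqrt{-127324 + \frac{8762039}{688}} = \sqrt{- \frac{78836873}{688}} = \frac{i \sqrt{3389985539}}{172}$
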